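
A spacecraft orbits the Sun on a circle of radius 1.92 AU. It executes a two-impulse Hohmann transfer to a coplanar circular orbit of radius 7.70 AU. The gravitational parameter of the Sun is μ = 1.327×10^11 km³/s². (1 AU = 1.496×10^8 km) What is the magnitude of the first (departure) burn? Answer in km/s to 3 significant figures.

In km: r₁ = 1.92 × 1.496×10^8 = 2.87232×10^8 km; r₂ = 7.70 × 1.496×10^8 = 1.15192×10^9 km.
Semi-major axis of the transfer orbit: a_t = (2.87232×10^8 + 1.15192×10^9)/2 = 7.19576×10^8 km.
On the circular orbit at r = 2.87232×10^8 km, v_c = √(μ/r) = 21.494 km/s.
Transfer-orbit speed at the same r (vis-viva, a = a_t): v_t = √[μ(2/r − 1/a_t)] = 27.195 km/s.
Δv₁ = |v_t − v_c| = |27.195 − 21.494| = 5.701 km/s.

Δv₁ = 5.70 km/s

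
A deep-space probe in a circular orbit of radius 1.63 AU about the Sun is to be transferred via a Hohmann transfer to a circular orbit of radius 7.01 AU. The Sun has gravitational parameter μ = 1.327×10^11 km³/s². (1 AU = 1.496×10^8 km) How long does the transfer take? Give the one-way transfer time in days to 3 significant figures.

t = 1640 days

In km: r₁ = 1.63 × 1.496×10^8 = 2.43848×10^8 km; r₂ = 7.01 × 1.496×10^8 = 1.048696×10^9 km.
Transfer-ellipse semi-major axis a_t = (r₁ + r₂)/2 = (2.43848×10^8 + 1.048696×10^9)/2 = 6.46272×10^8 km.
Half the transfer-orbit period gives t = π√(a_t³/μ) = 1.417×10^8 s.
Converting: 1.417×10^8 s ÷ 86400 s/day = 1640 days.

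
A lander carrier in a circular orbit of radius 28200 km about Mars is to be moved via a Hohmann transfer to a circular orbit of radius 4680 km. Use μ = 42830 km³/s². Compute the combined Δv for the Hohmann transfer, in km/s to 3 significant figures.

Transfer-ellipse semi-major axis a_t = (r₁ + r₂)/2 = (28200 + 4680)/2 = 16440 km.
At r₁ the circular-orbit speed is v₁ = √(μ/r₁) = 1.2324 km/s.
Transfer-orbit speed at r₁ (vis-viva equation): v_a = √[μ(2/r₁ − 1/a_t)] = 0.65754 km/s.
First burn Δv₁ = |v_a − v₁| = 0.5749 km/s.
At r₂, v₂ = √(μ/r₂) = 3.0252 km/s.
Transfer-orbit speed at r₂: v_p = √[μ(2/r₂ − 1/a_t)] = 3.9621 km/s.
Second burn Δv₂ = |v₂ − v_p| = 0.9369 km/s.
Total Δv = Δv₁ + Δv₂ = 1.512 km/s.

Δv = 1.51 km/s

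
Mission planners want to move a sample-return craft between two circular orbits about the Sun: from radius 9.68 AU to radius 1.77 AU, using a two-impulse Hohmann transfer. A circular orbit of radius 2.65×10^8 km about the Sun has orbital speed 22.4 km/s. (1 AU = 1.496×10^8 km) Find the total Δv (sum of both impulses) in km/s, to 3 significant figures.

From the circular-orbit relation v² = μ/r at r = 2.65×10^8 km: μ = v²r = (22.4)² × 2.65×10^8 = 1.32966×10^11 km³/s².
In km: r₁ = 9.68 × 1.496×10^8 = 1.448128×10^9 km; r₂ = 1.77 × 1.496×10^8 = 2.64792×10^8 km.
Transfer-ellipse semi-major axis a_t = (r₁ + r₂)/2 = (1.448128×10^9 + 2.64792×10^8)/2 = 8.5646×10^8 km.
Circular speed at r₁: v₁ = √(μ/r₁) = √(1.32966×10^11/1.448128×10^9) = 9.582 km/s.
Transfer-orbit speed at r₁ (vis-viva equation): v_a = √[μ(2/r₁ − 1/a_t)] = 5.328 km/s.
First burn Δv₁ = |v_a − v₁| = 4.254 km/s.
Circular speed at r₂: v₂ = √(μ/r₂) = 22.41 km/s.
Transfer-orbit speed at r₂: v_p = √[μ(2/r₂ − 1/a_t)] = 29.14 km/s.
Second burn Δv₂ = |v₂ − v_p| = 6.730 km/s.
Δv = Δv₁ + Δv₂ = 4.254 + 6.730 = 10.98 km/s.

Δv = 11.0 km/s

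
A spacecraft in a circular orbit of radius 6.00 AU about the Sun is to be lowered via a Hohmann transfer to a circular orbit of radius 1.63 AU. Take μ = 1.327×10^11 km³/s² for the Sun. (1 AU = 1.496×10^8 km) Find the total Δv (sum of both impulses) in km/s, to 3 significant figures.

Δv = 10.1 km/s

In km: r₁ = 6.00 × 1.496×10^8 = 8.976×10^8 km; r₂ = 1.63 × 1.496×10^8 = 2.43848×10^8 km.
Transfer-ellipse semi-major axis a_t = (r₁ + r₂)/2 = (8.976×10^8 + 2.43848×10^8)/2 = 5.70724×10^8 km.
Circular speed at r₁: v₁ = √(μ/r₁) = √(1.327×10^11/8.976×10^8) = 12.159 km/s.
Transfer-orbit speed at r₁ (vis-viva equation): v_a = √[μ(2/r₁ − 1/a_t)] = 7.9477 km/s.
First burn Δv₁ = |v_a − v₁| = 4.211 km/s.
Circular speed at r₂: v₂ = √(μ/r₂) = 23.328 km/s.
Transfer-orbit speed at r₂: v_p = √[μ(2/r₂ − 1/a_t)] = 29.255 km/s.
Second burn Δv₂ = |v₂ − v_p| = 5.927 km/s.
Δv = Δv₁ + Δv₂ = 4.211 + 5.927 = 10.14 km/s.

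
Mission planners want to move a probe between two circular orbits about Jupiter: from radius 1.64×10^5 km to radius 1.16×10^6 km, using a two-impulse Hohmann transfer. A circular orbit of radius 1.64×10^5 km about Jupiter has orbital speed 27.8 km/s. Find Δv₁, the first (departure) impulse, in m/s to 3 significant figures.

From the circular-orbit relation v² = μ/r at r = 1.64×10^5 km: μ = v²r = (27.8)² × 1.64×10^5 = 1.26746×10^8 km³/s².
The Hohmann ellipse has a_t = (r₁ + r₂)/2 = 6.620×10^5 km.
Circular speed at r = 1.640×10^5 km: v_c = √(μ/r) = 27.80 km/s.
Transfer-orbit speed at the same r (vis-viva, a = a_t): v_t = √[μ(2/r − 1/a_t)] = 36.80 km/s.
Δv₁ = |v_t − v_c| = |36.80 − 27.80| = 9.000 km/s.

Δv₁ = 9000 m/s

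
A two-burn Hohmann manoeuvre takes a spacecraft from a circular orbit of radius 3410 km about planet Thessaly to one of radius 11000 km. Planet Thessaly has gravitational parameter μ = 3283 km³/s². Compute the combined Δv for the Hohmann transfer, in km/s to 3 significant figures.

Δv = 0.402 km/s

Semi-major axis of the transfer orbit: a_t = (3410 + 11000)/2 = 7205 km.
At r₁ the circular-orbit speed is v₁ = √(μ/r₁) = 0.9812016 km/s.
Transfer-orbit speed at r₁ (v² = μ(2/r − 1/a)): v_p = √[μ(2/r₁ − 1/a_t)] = 1.212377 km/s.
First burn Δv₁ = |v_p − v₁| = 0.231175 km/s.
At r₂, v₂ = √(μ/r₂) = 0.546310 km/s.
Transfer-orbit speed at r₂: v_a = √[μ(2/r₂ − 1/a_t)] = 0.375837 km/s.
Second burn Δv₂ = |v₂ − v_a| = 0.170473 km/s.
Total Δv = Δv₁ + Δv₂ = 0.4016 km/s.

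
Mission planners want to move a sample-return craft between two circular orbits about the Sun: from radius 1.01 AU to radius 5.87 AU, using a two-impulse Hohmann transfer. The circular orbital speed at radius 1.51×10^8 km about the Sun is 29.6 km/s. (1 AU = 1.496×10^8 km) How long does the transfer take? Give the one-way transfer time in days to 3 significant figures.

From the circular-orbit relation v² = μ/r at r = 1.51×10^8 km: μ = v²r = (29.6)² × 1.51×10^8 = 1.32300×10^11 km³/s².
In km: r₁ = 1.01 × 1.496×10^8 = 1.51096×10^8 km; r₂ = 5.87 × 1.496×10^8 = 8.78152×10^8 km.
Transfer-ellipse semi-major axis a_t = (r₁ + r₂)/2 = (1.51096×10^8 + 8.78152×10^8)/2 = 5.14624×10^8 km.
Transfer time t = π√(a_t³/μ) = π√((5.14624×10^8)³ / 1.32300×10^11) = 1.008×10^8 s.
Converting: 1.008×10^8 s ÷ 86400 s/day = 1170 days.

t = 1170 days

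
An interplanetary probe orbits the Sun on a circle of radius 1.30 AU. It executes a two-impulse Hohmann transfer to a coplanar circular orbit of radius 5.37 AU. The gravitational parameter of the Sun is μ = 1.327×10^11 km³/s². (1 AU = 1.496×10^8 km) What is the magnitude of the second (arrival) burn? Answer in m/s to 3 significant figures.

Δv₂ = 4830 m/s

In km: r₁ = 1.30 × 1.496×10^8 = 1.9448×10^8 km; r₂ = 5.37 × 1.496×10^8 = 8.03352×10^8 km.
Transfer-ellipse semi-major axis a_t = (r₁ + r₂)/2 = (1.9448×10^8 + 8.03352×10^8)/2 = 4.98916×10^8 km.
On the circular orbit at r = 8.03352×10^8 km, v_c = √(μ/r) = 12.852 km/s.
Transfer-orbit speed at the same r (vis-viva, a = a_t): v_t = √[μ(2/r − 1/a_t)] = 8.0243 km/s.
Δv₂ = |v_t − v_c| = |8.0243 − 12.852| = 4.828 km/s.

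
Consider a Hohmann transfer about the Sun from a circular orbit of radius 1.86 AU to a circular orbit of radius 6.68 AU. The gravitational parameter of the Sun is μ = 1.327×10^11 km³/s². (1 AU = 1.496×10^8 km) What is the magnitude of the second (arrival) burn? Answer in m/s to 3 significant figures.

In km: r₁ = 1.86 × 1.496×10^8 = 2.78256×10^8 km; r₂ = 6.68 × 1.496×10^8 = 9.99328×10^8 km.
The Hohmann ellipse has a_t = (r₁ + r₂)/2 = 6.38792×10^8 km.
Circular speed at r = 9.99328×10^8 km: v_c = √(μ/r) = 11.523 km/s.
Transfer-orbit speed at the same r (vis-viva, a = a_t): v_t = √[μ(2/r − 1/a_t)] = 7.6054 km/s.
Δv₂ = |v_t − v_c| = |7.6054 − 11.523| = 3.918 km/s.

Δv₂ = 3920 m/s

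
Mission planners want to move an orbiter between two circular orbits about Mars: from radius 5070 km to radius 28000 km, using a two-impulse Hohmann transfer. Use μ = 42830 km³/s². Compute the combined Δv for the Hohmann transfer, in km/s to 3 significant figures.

Semi-major axis of the transfer orbit: a_t = (5070 + 28000)/2 = 16535 km.
At r₁ the circular-orbit speed is v₁ = √(μ/r₁) = 2.9065 km/s.
Transfer-orbit speed at r₁ (v² = μ(2/r − 1/a)): v_p = √[μ(2/r₁ − 1/a_t)] = 3.7822 km/s.
First burn Δv₁ = |v_p − v₁| = 0.8757 km/s.
At r₂, v₂ = √(μ/r₂) = 1.23679 km/s.
Transfer-orbit speed at r₂: v_a = √[μ(2/r₂ − 1/a_t)] = 0.684852 km/s.
Second burn Δv₂ = |v₂ − v_a| = 0.5519 km/s.
Δv = Δv₁ + Δv₂ = 0.8757 + 0.5519 = 1.428 km/s.

Δv = 1.43 km/s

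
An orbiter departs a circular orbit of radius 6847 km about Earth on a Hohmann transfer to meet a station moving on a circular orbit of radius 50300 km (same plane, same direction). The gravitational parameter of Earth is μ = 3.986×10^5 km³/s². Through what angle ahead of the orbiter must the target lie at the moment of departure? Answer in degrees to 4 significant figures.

φ = 102.9°

Semi-major axis of the transfer orbit: a_t = (6847 + 50300)/2 = 28573.5 km.
Transfer time t = π√(a_t³/μ) = 24034 s.
Target angular speed ω₂ = √(μ/r₂³) = 5.5965×10^-5 rad/s.
Angle swept by the target during transfer: ω₂·t = 1.3451 rad = 77.07°.
Arrival is 180° from departure on the ellipse, so φ = 180° − 77.07° = 102.9°.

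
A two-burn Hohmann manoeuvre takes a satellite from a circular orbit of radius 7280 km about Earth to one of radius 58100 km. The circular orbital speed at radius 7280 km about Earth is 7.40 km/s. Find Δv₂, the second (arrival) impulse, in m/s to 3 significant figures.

Δv₂ = 1380 m/s

From the circular-orbit relation v² = μ/r at r = 7280 km: μ = v²r = (7.40)² × 7280 = 3.98653×10^5 km³/s².
The Hohmann ellipse has a_t = (r₁ + r₂)/2 = 32690 km.
Circular speed at r = 58100 km: v_c = √(μ/r) = 2.619 km/s.
Vis-viva on the transfer ellipse at r = 58100 km gives v_t = √[μ(2/r − 1/a_t)] = 1.236 km/s.
Δv₂ = |v_t − v_c| = |1.236 − 2.619| = 1.383 km/s.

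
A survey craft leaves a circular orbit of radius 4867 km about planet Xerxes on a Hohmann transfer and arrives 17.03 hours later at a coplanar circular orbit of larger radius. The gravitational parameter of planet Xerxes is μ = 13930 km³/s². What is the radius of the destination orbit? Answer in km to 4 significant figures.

Transfer time t = 17.03 hours = 61308 s, and t = π√(a_t³/μ).
So a_t = (μ t²/π²)^(1/3) = (13930 × (61308)² / π²)^(1/3) = 17440.6 km.
Since a_t = (r₁ + r₂)/2, r₂ = 2a_t − r₁ = 2×17440.6 − 4867 = 30014.2 km.

r₂ = 30010 km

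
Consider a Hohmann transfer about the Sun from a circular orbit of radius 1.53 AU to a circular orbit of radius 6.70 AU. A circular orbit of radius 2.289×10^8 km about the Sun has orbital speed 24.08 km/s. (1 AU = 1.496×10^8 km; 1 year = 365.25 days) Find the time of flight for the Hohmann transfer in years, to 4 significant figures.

From the circular-orbit relation v² = μ/r at r = 2.289×10^8 km: μ = v²r = (24.08)² × 2.289×10^8 = 1.32727×10^11 km³/s².
In km: r₁ = 1.53 × 1.496×10^8 = 2.28888×10^8 km; r₂ = 6.70 × 1.496×10^8 = 1.00232×10^9 km.
Transfer-ellipse semi-major axis a_t = (r₁ + r₂)/2 = (2.28888×10^8 + 1.00232×10^9)/2 = 6.15604×10^8 km.
By Kepler's third law the transfer-orbit period is T = 2π√(a_t³/μ), so t = T/2 = 1.3171×10^8 s.
Converting: 1.3171×10^8 s ÷ 3.15576×10^7 s/year (365.25 × 86400) = 4.174 years.

t = 4.174 years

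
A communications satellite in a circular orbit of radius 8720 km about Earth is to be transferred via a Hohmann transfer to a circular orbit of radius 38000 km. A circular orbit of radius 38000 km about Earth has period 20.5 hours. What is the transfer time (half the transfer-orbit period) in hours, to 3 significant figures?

From Kepler's third law T² = 4π²r³/μ at r = 38000 km, T = 20.5 hours = 20.5 × 3600 s = 73800 s: μ = 4π²r³/T² = 3.97739×10^5 km³/s².
Transfer-ellipse semi-major axis a_t = (r₁ + r₂)/2 = (8720 + 38000)/2 = 23360 km.
Half the transfer-orbit period gives t = π√(a_t³/μ) = 17790 s.
Converting: 17790 s ÷ 3600 s/hour = 4.94 hours.

t = 4.94 hours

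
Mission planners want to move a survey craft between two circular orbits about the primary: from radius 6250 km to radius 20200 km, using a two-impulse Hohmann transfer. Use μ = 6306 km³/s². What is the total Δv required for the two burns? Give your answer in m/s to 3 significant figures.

Δv = 412 m/s

Transfer-ellipse semi-major axis a_t = (r₁ + r₂)/2 = (6250 + 20200)/2 = 13225 km.
Circular speed at r₁: v₁ = √(μ/r₁) = √(6306/6250) = 1.00447 km/s.
On the transfer ellipse at r₁, v² = μ(2/r − 1/a) gives v_p = √[μ(2/r₁ − 1/a_t)] = 1.24141 km/s.
First burn Δv₁ = |v_p − v₁| = 0.23694 km/s.
At r₂, v₂ = √(μ/r₂) = 0.55873 km/s.
Transfer-orbit speed at r₂: v_a = √[μ(2/r₂ − 1/a_t)] = 0.38410 km/s.
Second burn Δv₂ = |v₂ − v_a| = 0.17463 km/s.
Total Δv = Δv₁ + Δv₂ = 0.4116 km/s.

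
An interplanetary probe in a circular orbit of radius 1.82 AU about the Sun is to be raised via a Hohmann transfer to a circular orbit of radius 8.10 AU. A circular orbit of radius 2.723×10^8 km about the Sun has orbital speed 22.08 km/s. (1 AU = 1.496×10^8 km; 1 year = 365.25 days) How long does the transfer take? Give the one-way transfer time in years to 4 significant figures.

t = 5.523 years

From the circular-orbit relation v² = μ/r at r = 2.723×10^8 km: μ = v²r = (22.08)² × 2.723×10^8 = 1.32753×10^11 km³/s².
In km: r₁ = 1.82 × 1.496×10^8 = 2.72272×10^8 km; r₂ = 8.10 × 1.496×10^8 = 1.21176×10^9 km.
Transfer-ellipse semi-major axis a_t = (r₁ + r₂)/2 = (2.72272×10^8 + 1.21176×10^9)/2 = 7.42016×10^8 km.
By Kepler's third law the transfer-orbit period is T = 2π√(a_t³/μ), so t = T/2 = 1.743×10^8 s.
Converting: 1.743×10^8 s ÷ 3.15576×10^7 s/year (365.25 × 86400) = 5.523 years.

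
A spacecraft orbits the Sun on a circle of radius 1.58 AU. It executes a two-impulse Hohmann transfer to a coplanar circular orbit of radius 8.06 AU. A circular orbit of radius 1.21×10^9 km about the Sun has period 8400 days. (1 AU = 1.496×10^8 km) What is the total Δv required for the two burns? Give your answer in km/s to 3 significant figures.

Δv = 11.4 km/s

From Kepler's third law T² = 4π²r³/μ at r = 1.21×10^9 km, T = 8400 days = 8400 × 86400 s = 7.2576×10^8 s: μ = 4π²r³/T² = 1.32779×10^11 km³/s².
In km: r₁ = 1.58 × 1.496×10^8 = 2.36368×10^8 km; r₂ = 8.06 × 1.496×10^8 = 1.205776×10^9 km.
Transfer-ellipse semi-major axis a_t = (r₁ + r₂)/2 = (2.36368×10^8 + 1.205776×10^9)/2 = 7.21072×10^8 km.
Circular speed at r₁: v₁ = √(μ/r₁) = √(1.32779×10^11/2.36368×10^8) = 23.701 km/s.
On the transfer ellipse at r₁, vis-viva gives v_p = √[μ(2/r₁ − 1/a_t)] = 30.649 km/s.
First burn Δv₁ = |v_p − v₁| = 6.948 km/s.
Circular speed at r₂: v₂ = √(μ/r₂) = 10.494 km/s.
Transfer-orbit speed at r₂: v_a = √[μ(2/r₂ − 1/a_t)] = 6.0081 km/s.
Second burn Δv₂ = |v₂ − v_a| = 4.486 km/s.
Δv = Δv₁ + Δv₂ = 6.948 + 4.486 = 11.43 km/s.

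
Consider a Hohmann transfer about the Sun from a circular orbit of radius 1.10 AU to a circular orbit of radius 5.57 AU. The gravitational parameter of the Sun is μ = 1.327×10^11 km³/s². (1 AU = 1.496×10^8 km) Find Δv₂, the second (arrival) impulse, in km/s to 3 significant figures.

In km: r₁ = 1.10 × 1.496×10^8 = 1.6456×10^8 km; r₂ = 5.57 × 1.496×10^8 = 8.33272×10^8 km.
The Hohmann ellipse has a_t = (r₁ + r₂)/2 = 4.98916×10^8 km.
Circular speed at r = 8.33272×10^8 km: v_c = √(μ/r) = 12.62 km/s.
Transfer-orbit speed at the same r (vis-viva, a = a_t): v_t = √[μ(2/r − 1/a_t)] = 7.248 km/s.
Δv₂ = |v_t − v_c| = |7.248 − 12.62| = 5.372 km/s.

Δv₂ = 5.37 km/s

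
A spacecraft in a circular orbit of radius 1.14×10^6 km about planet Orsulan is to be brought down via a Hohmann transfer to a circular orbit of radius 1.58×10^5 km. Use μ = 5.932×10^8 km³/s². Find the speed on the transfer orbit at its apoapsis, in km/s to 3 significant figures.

v = 11.3 km/s

Transfer-ellipse semi-major axis a_t = (r₁ + r₂)/2 = (1.140×10^6 + 1.580×10^5)/2 = 6.490×10^5 km.
The apoapsis of the transfer ellipse is at r = 1.140×10^6 km.
Vis-viva: v = √[μ(2/r − 1/a_t)] = √[5.932×10^8 × (2/1.140×10^6 − 1/6.490×10^5)] = 11.26 km/s.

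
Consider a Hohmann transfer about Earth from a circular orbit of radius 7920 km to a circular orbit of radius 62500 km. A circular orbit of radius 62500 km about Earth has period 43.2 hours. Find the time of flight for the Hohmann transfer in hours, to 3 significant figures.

From Kepler's third law T² = 4π²r³/μ at r = 62500 km, T = 43.2 hours = 43.2 × 3600 s = 1.5552×10^5 s: μ = 4π²r³/T² = 3.98499×10^5 km³/s².
Transfer-ellipse semi-major axis a_t = (r₁ + r₂)/2 = (7920 + 62500)/2 = 35210 km.
Transfer time t = π√(a_t³/μ) = π√((35210)³ / 3.98499×10^5) = 32880 s.
Converting: 32880 s ÷ 3600 s/hour = 9.13 hours.

t = 9.13 hours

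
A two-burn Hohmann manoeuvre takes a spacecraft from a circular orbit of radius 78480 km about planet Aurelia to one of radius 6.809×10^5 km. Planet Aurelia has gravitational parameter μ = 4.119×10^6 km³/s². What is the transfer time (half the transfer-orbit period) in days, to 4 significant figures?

t = 4.192 days

Transfer-ellipse semi-major axis a_t = (r₁ + r₂)/2 = (78480 + 6.809×10^5)/2 = 3.7969×10^5 km.
Half the transfer-orbit period gives t = π√(a_t³/μ) = 3.622×10^5 s.
Converting: 3.622×10^5 s ÷ 86400 s/day = 4.192 days.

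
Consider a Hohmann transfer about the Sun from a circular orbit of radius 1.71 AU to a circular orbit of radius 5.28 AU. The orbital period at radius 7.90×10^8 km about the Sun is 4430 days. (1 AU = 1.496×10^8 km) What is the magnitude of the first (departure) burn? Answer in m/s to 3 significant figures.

Δv₁ = 5220 m/s

From Kepler's third law T² = 4π²r³/μ at r = 7.90×10^8 km, T = 4430 days = 4430 × 86400 s = 3.82752×10^8 s: μ = 4π²r³/T² = 1.32864×10^11 km³/s².
In km: r₁ = 1.71 × 1.496×10^8 = 2.55816×10^8 km; r₂ = 5.28 × 1.496×10^8 = 7.89888×10^8 km.
Transfer-ellipse semi-major axis a_t = (r₁ + r₂)/2 = (2.55816×10^8 + 7.89888×10^8)/2 = 5.22852×10^8 km.
On the circular orbit at r = 2.55816×10^8 km, v_c = √(μ/r) = 22.7897 km/s.
Transfer-orbit speed at the same r (vis-viva, a = a_t): v_t = √[μ(2/r − 1/a_t)] = 28.0113 km/s.
Δv₁ = |v_t − v_c| = |28.0113 − 22.7897| = 5.222 km/s.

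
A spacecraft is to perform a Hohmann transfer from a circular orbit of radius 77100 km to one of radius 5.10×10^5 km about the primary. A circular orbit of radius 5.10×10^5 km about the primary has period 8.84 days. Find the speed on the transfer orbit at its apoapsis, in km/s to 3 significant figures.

v = 2.15 km/s

From Kepler's third law T² = 4π²r³/μ at r = 5.10×10^5 km, T = 8.84 days = 8.84 × 86400 s = 7.63776×10^5 s: μ = 4π²r³/T² = 8.97715×10^6 km³/s².
Semi-major axis of the transfer orbit: a_t = (77100 + 5.100×10^5)/2 = 2.9355×10^5 km.
The apoapsis of the transfer ellipse is at r = 5.100×10^5 km.
From the vis-viva equation, v = √[μ(2/r − 1/a_t)] = 2.150 km/s.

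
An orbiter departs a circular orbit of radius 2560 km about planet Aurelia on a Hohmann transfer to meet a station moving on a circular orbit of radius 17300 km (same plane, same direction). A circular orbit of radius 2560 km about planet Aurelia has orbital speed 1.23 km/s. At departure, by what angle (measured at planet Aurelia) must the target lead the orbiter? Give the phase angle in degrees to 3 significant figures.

From the circular-orbit relation v² = μ/r at r = 2560 km: μ = v²r = (1.23)² × 2560 = 3873.02 km³/s².
Semi-major axis of the transfer orbit: a_t = (2560 + 17300)/2 = 9930 km.
The half-period of the transfer ellipse is t = π√(a_t³/μ) = 49952 s.
Target angular speed ω₂ = √(μ/r₂³) = 2.7350×10^-5 rad/s.
Angle swept by the target during transfer: ω₂·t = 1.3662 rad = 78.28°.
Arrival is 180° from departure on the ellipse, so φ = 180° − 78.28° = 102°.

φ = 102°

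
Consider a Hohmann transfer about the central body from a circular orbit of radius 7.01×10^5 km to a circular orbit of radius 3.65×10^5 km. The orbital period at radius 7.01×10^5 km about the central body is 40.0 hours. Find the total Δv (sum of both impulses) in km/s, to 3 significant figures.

Δv = 11.5 km/s

From Kepler's third law T² = 4π²r³/μ at r = 7.01×10^5 km, T = 40.0 hours = 40.0 × 3600 s = 1.440×10^5 s: μ = 4π²r³/T² = 6.55826×10^8 km³/s².
The Hohmann ellipse has a_t = (r₁ + r₂)/2 = 5.330×10^5 km.
Circular speed at r₁: v₁ = √(μ/r₁) = √(6.55826×10^8/7.010×10^5) = 30.587 km/s.
Transfer-orbit speed at r₁ (v² = μ(2/r − 1/a)): v_a = √[μ(2/r₁ − 1/a_t)] = 25.312 km/s.
First burn Δv₁ = |v_a − v₁| = 5.275 km/s.
Circular speed at r₂: v₂ = √(μ/r₂) = 42.388492 km/s.
Transfer-orbit speed at r₂: v_p = √[μ(2/r₂ − 1/a_t)] = 48.611987 km/s.
Second burn Δv₂ = |v₂ − v_p| = 6.223 km/s.
Total Δv = Δv₁ + Δv₂ = 11.50 km/s.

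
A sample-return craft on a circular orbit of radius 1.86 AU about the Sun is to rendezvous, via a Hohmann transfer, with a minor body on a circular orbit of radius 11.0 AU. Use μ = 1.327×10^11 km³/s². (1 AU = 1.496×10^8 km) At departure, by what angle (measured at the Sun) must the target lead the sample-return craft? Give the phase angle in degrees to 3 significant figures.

φ = 99.6°

In km: r₁ = 1.86 × 1.496×10^8 = 2.78256×10^8 km; r₂ = 11.0 × 1.496×10^8 = 1.6456×10^9 km.
Transfer-ellipse semi-major axis a_t = (r₁ + r₂)/2 = (2.78256×10^8 + 1.6456×10^9)/2 = 9.61928×10^8 km.
Transfer time t = π√(a_t³/μ) = 2.57293×10^8 s.
Target angular speed ω₂ = √(μ/r₂³) = 5.45694×10^-9 rad/s.
Angle swept by the target during transfer: ω₂·t = 1.40403 rad = 80.445°.
Arrival is 180° from departure on the ellipse, so φ = 180° − 80.445° = 99.6°.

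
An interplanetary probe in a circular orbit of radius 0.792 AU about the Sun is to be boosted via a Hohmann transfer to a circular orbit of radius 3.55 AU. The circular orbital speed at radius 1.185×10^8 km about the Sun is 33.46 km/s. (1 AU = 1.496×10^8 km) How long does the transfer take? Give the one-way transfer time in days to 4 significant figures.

From the circular-orbit relation v² = μ/r at r = 1.185×10^8 km: μ = v²r = (33.46)² × 1.185×10^8 = 1.32669×10^11 km³/s².
In km: r₁ = 0.792 × 1.496×10^8 = 1.184832×10^8 km; r₂ = 3.55 × 1.496×10^8 = 5.3108×10^8 km.
Semi-major axis of the transfer orbit: a_t = (1.184832×10^8 + 5.3108×10^8)/2 = 3.247816×10^8 km.
By Kepler's third law the transfer-orbit period is T = 2π√(a_t³/μ), so t = T/2 = 5.048×10^7 s.
Converting: 5.048×10^7 s ÷ 86400 s/day = 584.3 days.

t = 584.3 days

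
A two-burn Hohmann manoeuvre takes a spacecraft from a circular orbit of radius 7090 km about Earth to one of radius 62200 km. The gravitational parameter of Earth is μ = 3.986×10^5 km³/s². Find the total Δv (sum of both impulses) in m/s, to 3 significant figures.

The Hohmann ellipse has a_t = (r₁ + r₂)/2 = 34645 km.
Circular speed at r₁: v₁ = √(μ/r₁) = √(3.986×10^5/7090) = 7.4980 km/s.
Transfer-orbit speed at r₁ (vis-viva): v_p = √[μ(2/r₁ − 1/a_t)] = 10.047 km/s.
First burn Δv₁ = |v_p − v₁| = 2.549 km/s.
Circular speed at r₂: v₂ = √(μ/r₂) = 2.531 km/s.
Transfer-orbit speed at r₂: v_a = √[μ(2/r₂ − 1/a_t)] = 1.145 km/s.
Second burn Δv₂ = |v₂ − v_a| = 1.386 km/s.
Total Δv = Δv₁ + Δv₂ = 3.935 km/s.

Δv = 3930 m/s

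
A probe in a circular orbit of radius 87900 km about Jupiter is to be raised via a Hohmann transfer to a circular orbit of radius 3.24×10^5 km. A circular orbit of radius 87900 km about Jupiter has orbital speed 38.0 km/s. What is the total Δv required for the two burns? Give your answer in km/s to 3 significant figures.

Δv = 16.5 km/s

From the circular-orbit relation v² = μ/r at r = 87900 km: μ = v²r = (38.0)² × 87900 = 1.26928×10^8 km³/s².
The Hohmann ellipse has a_t = (r₁ + r₂)/2 = 2.0595×10^5 km.
At r₁ the circular-orbit speed is v₁ = √(μ/r₁) = 38.000 km/s.
On the transfer ellipse at r₁, vis-viva gives v_p = √[μ(2/r₁ − 1/a_t)] = 47.662 km/s.
First burn Δv₁ = |v_p − v₁| = 9.662 km/s.
At r₂, v₂ = √(μ/r₂) = 19.793 km/s.
Transfer-orbit speed at r₂: v_a = √[μ(2/r₂ − 1/a_t)] = 12.931 km/s.
Second burn Δv₂ = |v₂ − v_a| = 6.862 km/s.
Total Δv = Δv₁ + Δv₂ = 16.52 km/s.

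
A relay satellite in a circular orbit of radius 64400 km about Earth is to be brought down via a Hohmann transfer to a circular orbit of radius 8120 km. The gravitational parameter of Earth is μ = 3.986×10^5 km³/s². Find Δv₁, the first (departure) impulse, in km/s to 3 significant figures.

Δv₁ = 1.31 km/s

Transfer-ellipse semi-major axis a_t = (r₁ + r₂)/2 = (64400 + 8120)/2 = 36260 km.
On the circular orbit at r = 64400 km, v_c = √(μ/r) = 2.488 km/s.
Transfer-orbit speed at the same r (vis-viva, a = a_t): v_t = √[μ(2/r − 1/a_t)] = 1.177 km/s.
Δv₁ = |v_t − v_c| = |1.177 − 2.488| = 1.311 km/s.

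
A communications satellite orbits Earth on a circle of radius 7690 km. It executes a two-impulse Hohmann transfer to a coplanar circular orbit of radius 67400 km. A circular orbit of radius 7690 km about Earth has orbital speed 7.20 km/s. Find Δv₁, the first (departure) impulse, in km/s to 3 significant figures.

From the circular-orbit relation v² = μ/r at r = 7690 km: μ = v²r = (7.20)² × 7690 = 3.98650×10^5 km³/s².
Semi-major axis of the transfer orbit: a_t = (7690 + 67400)/2 = 37545 km.
Circular speed at r = 7690 km: v_c = √(μ/r) = 7.200 km/s.
Transfer-orbit speed at the same r (vis-viva, a = a_t): v_t = √[μ(2/r − 1/a_t)] = 9.647 km/s.
Δv₁ = |v_t − v_c| = |9.647 − 7.200| = 2.447 km/s.

Δv₁ = 2.45 km/s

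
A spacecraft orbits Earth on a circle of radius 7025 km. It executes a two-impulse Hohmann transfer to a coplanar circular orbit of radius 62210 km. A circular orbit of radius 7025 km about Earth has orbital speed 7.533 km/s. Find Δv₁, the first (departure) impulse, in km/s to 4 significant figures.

Δv₁ = 2.565 km/s

From the circular-orbit relation v² = μ/r at r = 7025 km: μ = v²r = (7.533)² × 7025 = 3.98641×10^5 km³/s².
The Hohmann ellipse has a_t = (r₁ + r₂)/2 = 34617.5 km.
On the circular orbit at r = 7025 km, v_c = √(μ/r) = 7.5330 km/s.
Vis-viva on the transfer ellipse at r = 7025 km gives v_t = √[μ(2/r − 1/a_t)] = 10.098 km/s.
Δv₁ = |v_t − v_c| = |10.098 − 7.5330| = 2.565 km/s.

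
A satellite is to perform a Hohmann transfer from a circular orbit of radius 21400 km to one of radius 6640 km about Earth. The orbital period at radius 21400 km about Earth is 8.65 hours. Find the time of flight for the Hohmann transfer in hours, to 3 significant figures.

t = 2.29 hours

From Kepler's third law T² = 4π²r³/μ at r = 21400 km, T = 8.65 hours = 8.65 × 3600 s = 31140 s: μ = 4π²r³/T² = 3.98992×10^5 km³/s².
The Hohmann ellipse has a_t = (r₁ + r₂)/2 = 14020 km.
Half the transfer-orbit period gives t = π√(a_t³/μ) = 8256 s.
Converting: 8256 s ÷ 3600 s/hour = 2.29 hours.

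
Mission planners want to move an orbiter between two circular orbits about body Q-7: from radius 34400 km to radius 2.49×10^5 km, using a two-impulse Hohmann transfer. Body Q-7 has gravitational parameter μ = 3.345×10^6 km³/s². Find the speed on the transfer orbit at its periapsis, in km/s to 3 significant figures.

Semi-major axis of the transfer orbit: a_t = (34400 + 2.490×10^5)/2 = 1.417×10^5 km.
At periapsis, r = 34400 km.
Applying v² = μ(2/r − 1/a_t): v = 13.07 km/s.

v = 13.1 km/s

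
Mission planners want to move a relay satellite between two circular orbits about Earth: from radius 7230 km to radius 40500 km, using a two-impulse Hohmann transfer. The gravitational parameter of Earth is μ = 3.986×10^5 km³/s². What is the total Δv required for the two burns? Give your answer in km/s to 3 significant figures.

Transfer-ellipse semi-major axis a_t = (r₁ + r₂)/2 = (7230 + 40500)/2 = 23865 km.
At r₁ the circular-orbit speed is v₁ = √(μ/r₁) = 7.425 km/s.
On the transfer ellipse at r₁, v² = μ(2/r − 1/a) gives v_p = √[μ(2/r₁ − 1/a_t)] = 9.673 km/s.
First burn Δv₁ = |v_p − v₁| = 2.248 km/s.
Circular speed at r₂: v₂ = √(μ/r₂) = 3.137 km/s.
Transfer-orbit speed at r₂: v_a = √[μ(2/r₂ − 1/a_t)] = 1.727 km/s.
Second burn Δv₂ = |v₂ − v_a| = 1.410 km/s.
Total Δv = Δv₁ + Δv₂ = 3.658 km/s.

Δv = 3.66 km/s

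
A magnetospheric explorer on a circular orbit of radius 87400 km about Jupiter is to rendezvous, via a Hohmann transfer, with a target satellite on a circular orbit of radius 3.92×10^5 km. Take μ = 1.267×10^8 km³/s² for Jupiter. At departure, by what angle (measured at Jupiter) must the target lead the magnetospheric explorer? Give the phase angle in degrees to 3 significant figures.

φ = 93.9°

Semi-major axis of the transfer orbit: a_t = (87400 + 3.920×10^5)/2 = 2.397×10^5 km.
Transfer time t = π√(a_t³/μ) = 32754 s.
Target angular speed ω₂ = √(μ/r₂³) = 4.5863×10^-5 rad/s.
Angle swept by the target during transfer: ω₂·t = 1.5022 rad = 86.07°.
The magnetospheric explorer traverses 180° on the transfer ellipse, so the target must lead by 180° − 86.07° = 93.9°.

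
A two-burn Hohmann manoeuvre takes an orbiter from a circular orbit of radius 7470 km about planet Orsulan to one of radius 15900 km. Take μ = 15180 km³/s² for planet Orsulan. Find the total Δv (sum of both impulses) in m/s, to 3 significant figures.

Δv = 433 m/s

Semi-major axis of the transfer orbit: a_t = (7470 + 15900)/2 = 11685 km.
At r₁ the circular-orbit speed is v₁ = √(μ/r₁) = 1.425527 km/s.
On the transfer ellipse at r₁, vis-viva gives v_p = √[μ(2/r₁ − 1/a_t)] = 1.662876 km/s.
First burn Δv₁ = |v_p − v₁| = 0.2373 km/s.
Circular speed at r₂: v₂ = √(μ/r₂) = 0.9771 km/s.
Transfer-orbit speed at r₂: v_a = √[μ(2/r₂ − 1/a_t)] = 0.7812 km/s.
Second burn Δv₂ = |v₂ − v_a| = 0.1959 km/s.
Total Δv = Δv₁ + Δv₂ = 0.4332 km/s.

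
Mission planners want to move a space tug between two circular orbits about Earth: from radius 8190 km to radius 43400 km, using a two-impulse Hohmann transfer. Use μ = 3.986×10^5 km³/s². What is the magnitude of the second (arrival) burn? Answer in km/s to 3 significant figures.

Δv₂ = 1.32 km/s

Semi-major axis of the transfer orbit: a_t = (8190 + 43400)/2 = 25795 km.
Circular speed at r = 43400 km: v_c = √(μ/r) = 3.031 km/s.
Transfer-orbit speed at the same r (vis-viva, a = a_t): v_t = √[μ(2/r − 1/a_t)] = 1.708 km/s.
Δv₂ = |v_t − v_c| = |1.708 − 3.031| = 1.323 km/s.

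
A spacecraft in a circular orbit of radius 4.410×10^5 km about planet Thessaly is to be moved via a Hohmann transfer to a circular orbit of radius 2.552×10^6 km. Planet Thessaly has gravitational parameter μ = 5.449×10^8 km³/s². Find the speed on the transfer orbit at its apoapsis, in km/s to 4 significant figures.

Transfer-ellipse semi-major axis a_t = (r₁ + r₂)/2 = (4.410×10^5 + 2.552×10^6)/2 = 1.4965×10^6 km.
The apoapsis of the transfer ellipse is at r = 2.552×10^6 km.
Applying v² = μ(2/r − 1/a_t): v = 7.932 km/s.

v = 7.932 km/s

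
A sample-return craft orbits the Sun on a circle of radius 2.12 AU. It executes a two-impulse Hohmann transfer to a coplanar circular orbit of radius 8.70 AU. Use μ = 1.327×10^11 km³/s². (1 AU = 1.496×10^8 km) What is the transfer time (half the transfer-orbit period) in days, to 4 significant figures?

t = 2298 days

In km: r₁ = 2.12 × 1.496×10^8 = 3.17152×10^8 km; r₂ = 8.70 × 1.496×10^8 = 1.30152×10^9 km.
Transfer-ellipse semi-major axis a_t = (r₁ + r₂)/2 = (3.17152×10^8 + 1.30152×10^9)/2 = 8.09336×10^8 km.
By Kepler's third law the transfer-orbit period is T = 2π√(a_t³/μ), so t = T/2 = 1.9857×10^8 s.
Converting: 1.9857×10^8 s ÷ 86400 s/day = 2298 days.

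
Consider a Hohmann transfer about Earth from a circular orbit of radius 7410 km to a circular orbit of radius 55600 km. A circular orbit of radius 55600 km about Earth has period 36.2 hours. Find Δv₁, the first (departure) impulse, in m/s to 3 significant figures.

From Kepler's third law T² = 4π²r³/μ at r = 55600 km, T = 36.2 hours = 36.2 × 3600 s = 1.3032×10^5 s: μ = 4π²r³/T² = 3.99542×10^5 km³/s².
Transfer-ellipse semi-major axis a_t = (r₁ + r₂)/2 = (7410 + 55600)/2 = 31505 km.
Circular speed at r = 7410 km: v_c = √(μ/r) = 7.343 km/s.
Vis-viva on the transfer ellipse at r = 7410 km gives v_t = √[μ(2/r − 1/a_t)] = 9.755 km/s.
Δv₁ = |v_t − v_c| = |9.755 − 7.343| = 2.412 km/s.

Δv₁ = 2410 m/s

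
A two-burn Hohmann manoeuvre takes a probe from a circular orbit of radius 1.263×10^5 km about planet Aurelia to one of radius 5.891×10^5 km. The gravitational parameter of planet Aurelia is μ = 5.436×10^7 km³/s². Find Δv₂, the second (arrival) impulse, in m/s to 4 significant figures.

The Hohmann ellipse has a_t = (r₁ + r₂)/2 = 3.577×10^5 km.
On the circular orbit at r = 5.891×10^5 km, v_c = √(μ/r) = 9.606 km/s.
Transfer-orbit speed at the same r (vis-viva, a = a_t): v_t = √[μ(2/r − 1/a_t)] = 5.708 km/s.
Δv₂ = |v_t − v_c| = |5.708 − 9.606| = 3.898 km/s.

Δv₂ = 3898 m/s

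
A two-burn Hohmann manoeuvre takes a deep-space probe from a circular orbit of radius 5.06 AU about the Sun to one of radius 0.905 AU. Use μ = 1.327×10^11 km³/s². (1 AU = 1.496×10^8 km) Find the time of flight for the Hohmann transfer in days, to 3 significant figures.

In km: r₁ = 5.06 × 1.496×10^8 = 7.56976×10^8 km; r₂ = 0.905 × 1.496×10^8 = 1.35388×10^8 km.
The Hohmann ellipse has a_t = (r₁ + r₂)/2 = 4.46182×10^8 km.
Half the transfer-orbit period gives t = π√(a_t³/μ) = 8.128×10^7 s.
Converting: 8.128×10^7 s ÷ 86400 s/day = 941 days.

t = 941 days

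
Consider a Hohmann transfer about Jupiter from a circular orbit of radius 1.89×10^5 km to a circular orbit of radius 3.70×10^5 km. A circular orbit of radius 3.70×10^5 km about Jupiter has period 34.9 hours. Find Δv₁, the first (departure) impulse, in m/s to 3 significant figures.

Δv₁ = 3900 m/s

From Kepler's third law T² = 4π²r³/μ at r = 3.70×10^5 km, T = 34.9 hours = 34.9 × 3600 s = 1.2564×10^5 s: μ = 4π²r³/T² = 1.26680×10^8 km³/s².
Transfer-ellipse semi-major axis a_t = (r₁ + r₂)/2 = (1.890×10^5 + 3.700×10^5)/2 = 2.795×10^5 km.
On the circular orbit at r = 1.890×10^5 km, v_c = √(μ/r) = 25.889 km/s.
Vis-viva on the transfer ellipse at r = 1.890×10^5 km gives v_t = √[μ(2/r − 1/a_t)] = 29.787 km/s.
Δv₁ = |v_t − v_c| = |29.787 − 25.889| = 3.898 km/s.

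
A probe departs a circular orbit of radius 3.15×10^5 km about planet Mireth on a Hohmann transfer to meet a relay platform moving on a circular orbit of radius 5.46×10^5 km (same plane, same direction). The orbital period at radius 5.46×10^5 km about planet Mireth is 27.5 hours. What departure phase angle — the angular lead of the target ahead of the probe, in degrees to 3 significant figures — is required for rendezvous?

φ = 54.0°

From Kepler's third law T² = 4π²r³/μ at r = 5.46×10^5 km, T = 27.5 hours = 27.5 × 3600 s = 99000 s: μ = 4π²r³/T² = 6.55643×10^8 km³/s².
The Hohmann ellipse has a_t = (r₁ + r₂)/2 = 4.305×10^5 km.
Transfer time t = π√(a_t³/μ) = 34655.8 s.
Target angular speed ω₂ = √(μ/r₂³) = 6.34665×10^-5 rad/s.
Angle swept by the target during transfer: ω₂·t = 2.199 rad = 126.0°.
The probe traverses 180° on the transfer ellipse, so the target must lead by 180° − 126.0° = 54.0°.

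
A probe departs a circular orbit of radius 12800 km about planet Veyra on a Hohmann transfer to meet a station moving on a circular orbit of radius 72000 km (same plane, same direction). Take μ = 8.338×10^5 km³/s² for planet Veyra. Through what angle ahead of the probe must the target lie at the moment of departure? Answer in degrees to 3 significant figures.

The Hohmann ellipse has a_t = (r₁ + r₂)/2 = 42400 km.
The half-period of the transfer ellipse is t = π√(a_t³/μ) = 30040 s.
The target's mean motion on its circular orbit is ω₂ = √(μ/r₂³) = 4.726×10^-5 rad/s.
Angle swept by the target during transfer: ω₂·t = 1.4197 rad = 81.34°.
The probe traverses 180° on the transfer ellipse, so the target must lead by 180° − 81.34° = 98.7°.

φ = 98.7°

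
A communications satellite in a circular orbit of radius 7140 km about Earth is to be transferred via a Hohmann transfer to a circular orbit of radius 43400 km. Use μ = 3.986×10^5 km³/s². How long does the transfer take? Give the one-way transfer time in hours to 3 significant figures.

Semi-major axis of the transfer orbit: a_t = (7140 + 43400)/2 = 25270 km.
Half the transfer-orbit period gives t = π√(a_t³/μ) = 19990 s.
Converting: 19990 s ÷ 3600 s/hour = 5.55 hours.

t = 5.55 hours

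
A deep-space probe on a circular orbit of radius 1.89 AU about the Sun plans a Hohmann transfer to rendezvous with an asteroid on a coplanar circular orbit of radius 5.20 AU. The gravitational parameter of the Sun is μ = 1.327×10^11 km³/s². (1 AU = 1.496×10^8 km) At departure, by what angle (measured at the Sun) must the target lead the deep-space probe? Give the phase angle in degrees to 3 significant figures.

In km: r₁ = 1.89 × 1.496×10^8 = 2.82744×10^8 km; r₂ = 5.20 × 1.496×10^8 = 7.7792×10^8 km.
The Hohmann ellipse has a_t = (r₁ + r₂)/2 = 5.30332×10^8 km.
Transfer time t = π√(a_t³/μ) = 1.053×10^8 s.
Target angular speed ω₂ = √(μ/r₂³) = 1.679×10^-8 rad/s.
Angle swept by the target during transfer: ω₂·t = 1.768 rad = 101.3°.
Arrival is 180° from departure on the ellipse, so φ = 180° − 101.3° = 78.7°.

φ = 78.7°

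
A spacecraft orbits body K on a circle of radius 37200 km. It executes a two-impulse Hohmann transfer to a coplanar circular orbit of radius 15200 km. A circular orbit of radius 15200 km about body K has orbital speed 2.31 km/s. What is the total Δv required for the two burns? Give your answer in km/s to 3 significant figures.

From the circular-orbit relation v² = μ/r at r = 15200 km: μ = v²r = (2.31)² × 15200 = 81108.7 km³/s².
Semi-major axis of the transfer orbit: a_t = (37200 + 15200)/2 = 26200 km.
At r₁ the circular-orbit speed is v₁ = √(μ/r₁) = 1.4766 km/s.
Transfer-orbit speed at r₁ (vis-viva): v_a = √[μ(2/r₁ − 1/a_t)] = 1.1247 km/s.
First burn Δv₁ = |v_a − v₁| = 0.3519 km/s.
At r₂, v₂ = √(μ/r₂) = 2.3100 km/s.
Transfer-orbit speed at r₂: v_p = √[μ(2/r₂ − 1/a_t)] = 2.7525 km/s.
Second burn Δv₂ = |v₂ − v_p| = 0.4425 km/s.
Total Δv = Δv₁ + Δv₂ = 0.7944 km/s.

Δv = 0.794 km/s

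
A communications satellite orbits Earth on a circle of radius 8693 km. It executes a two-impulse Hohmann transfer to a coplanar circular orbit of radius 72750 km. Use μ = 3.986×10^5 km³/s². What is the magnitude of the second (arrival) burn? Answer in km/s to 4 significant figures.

Transfer-ellipse semi-major axis a_t = (r₁ + r₂)/2 = (8693 + 72750)/2 = 40721.5 km.
On the circular orbit at r = 72750 km, v_c = √(μ/r) = 2.3407 km/s.
Transfer-orbit speed at the same r (vis-viva, a = a_t): v_t = √[μ(2/r − 1/a_t)] = 1.0815 km/s.
Δv₂ = |v_t − v_c| = |1.0815 − 2.3407| = 1.259 km/s.

Δv₂ = 1.259 km/s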